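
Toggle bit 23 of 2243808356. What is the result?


2243808356 ^ (1 << 23) = 2243808356 ^ 8388608 = 2235419748

2235419748


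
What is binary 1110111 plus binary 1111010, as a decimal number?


1110111 + 1111010 = 11110001 = 241

241


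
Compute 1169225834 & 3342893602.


0b1000101101100001111100001101010 & 0b11000111010000001000001000100010 = 0b1000101000000001000000000100010 = 1157660706

1157660706


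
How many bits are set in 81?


0b1010001 has 3 set bits

3


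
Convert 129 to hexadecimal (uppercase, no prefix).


129 = 81 hex

81


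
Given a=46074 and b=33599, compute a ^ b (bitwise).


46074 ^ 33599 = 12485

12485


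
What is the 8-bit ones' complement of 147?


147 ^ 255 = 108

108


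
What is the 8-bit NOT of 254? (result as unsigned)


~0b11111110 = 0b1 = 1 (8-bit unsigned)

1


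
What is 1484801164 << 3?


0b1011000100000000100010010001100 << 3 = 0b1011000100000000100010010001100000 = 11878409312

11878409312


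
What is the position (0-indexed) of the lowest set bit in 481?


0b111100001. Lowest set bit at position 0

0


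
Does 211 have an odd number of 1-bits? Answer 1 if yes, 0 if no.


0b11010011 has 5 ones => parity 1

1


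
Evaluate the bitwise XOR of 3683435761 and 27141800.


0b11011011100011001100010011110001 ^ 0b1100111100010011010101000 = 0b11011010000100101110001001011001 = 3658670681

3658670681


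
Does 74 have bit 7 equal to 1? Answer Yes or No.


0b1001010, bit 7 = 0. No

No


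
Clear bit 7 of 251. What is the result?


251 & ~(1 << 7) = 123

123


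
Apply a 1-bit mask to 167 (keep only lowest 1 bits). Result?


167 & 1 = 1

1


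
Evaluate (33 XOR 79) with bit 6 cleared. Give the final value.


Step 1: 33 ^ 79 = 110
Step 2: 110 & ~(1 << 6) = 46

46


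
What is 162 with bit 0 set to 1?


162 | (1 << 0) = 162 | 1 = 163

163


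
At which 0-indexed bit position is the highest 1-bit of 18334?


0b100011110011110. Highest set bit at position 14

14


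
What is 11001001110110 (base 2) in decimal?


11001001110110 in decimal = 12918

12918


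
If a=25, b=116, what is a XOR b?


25 ^ 116 = 109

109


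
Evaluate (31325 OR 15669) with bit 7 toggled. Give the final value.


Step 1: 31325 | 15669 = 32637
Step 2: 32637 ^ (1 << 7) = 32637 ^ 128 = 32765

32765


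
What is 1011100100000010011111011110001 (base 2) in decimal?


1011100100000010011111011110001 in decimal = 1551974129

1551974129


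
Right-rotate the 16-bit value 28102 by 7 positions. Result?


Rotate 0b110110111000110 right by 7 (16-bit) = 0b1000110011011011 = 36059

36059


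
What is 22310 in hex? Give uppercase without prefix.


22310 = 5726 hex

5726


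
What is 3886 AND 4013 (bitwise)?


0b111100101110 & 0b111110101101 = 0b111100101100 = 3884

3884


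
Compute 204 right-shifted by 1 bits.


0b11001100 >> 1 = 0b1100110 = 102

102


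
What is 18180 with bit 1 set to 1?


18180 | (1 << 1) = 18180 | 2 = 18182

18182


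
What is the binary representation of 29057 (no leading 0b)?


29057 = 111000110000001 in binary

111000110000001


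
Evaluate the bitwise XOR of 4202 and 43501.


0b1000001101010 ^ 0b1010100111101101 = 0b1011100110000111 = 47495

47495


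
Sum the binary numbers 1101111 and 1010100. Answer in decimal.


1101111 + 1010100 = 11000011 = 195

195


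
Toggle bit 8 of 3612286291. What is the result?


3612286291 ^ (1 << 8) = 3612286291 ^ 256 = 3612286035

3612286035


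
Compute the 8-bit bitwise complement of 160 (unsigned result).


~0b10100000 = 0b1011111 = 95 (8-bit unsigned)

95


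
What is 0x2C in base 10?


2C hex = 44 decimal

44


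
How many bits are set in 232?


0b11101000 has 4 set bits

4


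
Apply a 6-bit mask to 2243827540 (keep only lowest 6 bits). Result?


2243827540 & 63 = 20

20


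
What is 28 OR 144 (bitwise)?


0b11100 | 0b10010000 = 0b10011100 = 156

156


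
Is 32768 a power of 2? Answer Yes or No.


0b1000000000000000. Only one bit set => Yes

Yes


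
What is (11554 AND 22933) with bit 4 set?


Step 1: 11554 & 22933 = 2304
Step 2: 2304 | (1 << 4) = 2304 | 16 = 2320

2320


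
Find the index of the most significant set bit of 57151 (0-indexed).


0b1101111100111111. Highest set bit at position 15

15


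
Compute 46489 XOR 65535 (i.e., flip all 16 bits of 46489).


46489 ^ 65535 = 19046

19046


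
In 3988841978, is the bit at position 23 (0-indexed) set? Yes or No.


0b11101101110000001110010111111010, bit 23 = 1. Yes

Yes


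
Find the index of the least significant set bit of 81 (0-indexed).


0b1010001. Lowest set bit at position 0

0


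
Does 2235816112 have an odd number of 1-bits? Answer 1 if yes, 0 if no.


0b10000101010000111101100010110000 has 13 ones => parity 1

1


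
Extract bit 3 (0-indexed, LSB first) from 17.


0b10001, position 3 = 0

0


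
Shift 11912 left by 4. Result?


0b10111010001000 << 4 = 0b101110100010000000 = 190592

190592


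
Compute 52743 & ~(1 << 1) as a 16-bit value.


52743 & ~(1 << 1) = 52741

52741


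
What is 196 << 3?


0b11000100 << 3 = 0b11000100000 = 1568

1568


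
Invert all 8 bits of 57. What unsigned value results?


57 ^ 255 = 198

198


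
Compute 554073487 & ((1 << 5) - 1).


554073487 & 31 = 15

15


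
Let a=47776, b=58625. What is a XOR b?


47776 ^ 58625 = 24481

24481


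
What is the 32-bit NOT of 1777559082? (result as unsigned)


~0b1101001111100110110011000101010 = 0b10010110000011001001100111010101 = 2517408213 (32-bit unsigned)

2517408213


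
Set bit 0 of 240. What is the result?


240 | (1 << 0) = 240 | 1 = 241

241


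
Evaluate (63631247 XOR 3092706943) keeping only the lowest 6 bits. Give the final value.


Step 1: 63631247 ^ 3092706943 = 3147569648
Step 2: 3147569648 & 63 = 48

48


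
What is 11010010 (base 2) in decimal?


11010010 in decimal = 210

210


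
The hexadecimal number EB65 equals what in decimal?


EB65 hex = 60261 decimal

60261


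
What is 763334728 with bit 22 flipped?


763334728 ^ (1 << 22) = 763334728 ^ 4194304 = 759140424

759140424


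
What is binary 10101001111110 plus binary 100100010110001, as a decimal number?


10101001111110 + 100100010110001 = 111001100101111 = 29487

29487


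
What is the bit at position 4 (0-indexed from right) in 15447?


0b11110001010111, position 4 = 1

1


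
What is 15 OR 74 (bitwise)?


0b1111 | 0b1001010 = 0b1001111 = 79

79


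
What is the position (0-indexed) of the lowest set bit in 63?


0b111111. Lowest set bit at position 0

0


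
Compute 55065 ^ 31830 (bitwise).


0b1101011100011001 ^ 0b111110001010110 = 0b1010101101001111 = 43855

43855


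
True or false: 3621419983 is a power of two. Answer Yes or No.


0b11010111110110100111101111001111. Multiple bits set => No

No


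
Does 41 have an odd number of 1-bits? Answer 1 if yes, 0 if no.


0b101001 has 3 ones => parity 1

1


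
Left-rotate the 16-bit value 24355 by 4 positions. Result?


Rotate 0b101111100100011 left by 4 (16-bit) = 0b1111001000110101 = 62005

62005


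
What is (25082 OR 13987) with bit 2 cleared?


Step 1: 25082 | 13987 = 30715
Step 2: 30715 & ~(1 << 2) = 30715

30715


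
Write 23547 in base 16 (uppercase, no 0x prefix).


23547 = 5BFB hex

5BFB


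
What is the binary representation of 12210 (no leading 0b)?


12210 = 10111110110010 in binary

10111110110010


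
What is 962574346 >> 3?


0b111001010111111011100000001010 >> 3 = 0b111001010111111011100000001 = 120321793

120321793


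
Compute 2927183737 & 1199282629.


0b10101110011110010100011101111001 & 0b1000111011110111001100111000101 = 0b110011110010000000101000001 = 108593473

108593473


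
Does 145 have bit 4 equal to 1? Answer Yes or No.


0b10010001, bit 4 = 1. Yes

Yes


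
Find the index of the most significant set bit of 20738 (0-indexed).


0b101000100000010. Highest set bit at position 14

14


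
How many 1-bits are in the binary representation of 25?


0b11001 has 3 set bits

3


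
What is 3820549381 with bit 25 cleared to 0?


3820549381 & ~(1 << 25) = 3786994949

3786994949


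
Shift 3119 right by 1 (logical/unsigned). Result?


0b110000101111 >> 1 = 0b11000010111 = 1559

1559


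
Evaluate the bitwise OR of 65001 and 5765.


0b1111110111101001 | 0b1011010000101 = 0b1111111111101101 = 65517

65517


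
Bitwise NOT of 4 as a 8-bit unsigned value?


~0b100 = 0b11111011 = 251 (8-bit unsigned)

251


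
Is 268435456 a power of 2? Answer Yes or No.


0b10000000000000000000000000000. Only one bit set => Yes

Yes


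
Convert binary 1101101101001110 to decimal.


1101101101001110 in decimal = 56142

56142


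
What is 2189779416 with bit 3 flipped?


2189779416 ^ (1 << 3) = 2189779416 ^ 8 = 2189779408

2189779408


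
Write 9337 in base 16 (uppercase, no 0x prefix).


9337 = 2479 hex

2479


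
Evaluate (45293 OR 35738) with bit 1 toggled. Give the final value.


Step 1: 45293 | 35738 = 48127
Step 2: 48127 ^ (1 << 1) = 48127 ^ 2 = 48125

48125


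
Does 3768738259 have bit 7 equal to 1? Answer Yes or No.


0b11100000101000100110000111010011, bit 7 = 1. Yes

Yes


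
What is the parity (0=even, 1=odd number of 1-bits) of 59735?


0b1110100101010111 has 10 ones => parity 0

0


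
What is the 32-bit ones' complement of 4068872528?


4068872528 ^ 4294967295 = 226094767

226094767


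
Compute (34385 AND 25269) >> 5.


Step 1: 34385 & 25269 = 529
Step 2: 529 >> 5 = 16

16


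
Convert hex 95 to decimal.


95 hex = 149 decimal

149


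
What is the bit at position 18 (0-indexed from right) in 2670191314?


0b10011111001001111110001011010010, position 18 = 1

1


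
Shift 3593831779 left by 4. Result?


0b11010110001101011000010101100011 << 4 = 0b110101100011010110000101011000110000 = 57501308464

57501308464


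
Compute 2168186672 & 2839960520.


0b10000001001110111110011100110000 & 0b10101001010001100101101111001000 = 0b10000001000000100100001100000000 = 2164409088

2164409088


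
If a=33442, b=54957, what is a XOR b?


33442 ^ 54957 = 21519

21519


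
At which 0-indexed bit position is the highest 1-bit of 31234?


0b111101000000010. Highest set bit at position 14

14


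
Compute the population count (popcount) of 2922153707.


0b10101110001011001000011011101011 has 17 set bits

17


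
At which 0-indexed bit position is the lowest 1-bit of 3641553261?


0b11011001000011011011000101101101. Lowest set bit at position 0

0


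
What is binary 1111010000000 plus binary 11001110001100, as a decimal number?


1111010000000 + 11001110001100 = 101001000001100 = 21004

21004


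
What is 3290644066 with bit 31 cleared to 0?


3290644066 & ~(1 << 31) = 1143160418

1143160418


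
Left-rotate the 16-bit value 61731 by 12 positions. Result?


Rotate 0b1111000100100011 left by 12 (16-bit) = 0b11111100010010 = 16146

16146


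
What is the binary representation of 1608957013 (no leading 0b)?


1608957013 = 1011111111001101011110001010101 in binary

1011111111001101011110001010101


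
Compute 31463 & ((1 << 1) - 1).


31463 & 1 = 1

1


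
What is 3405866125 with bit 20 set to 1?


3405866125 | (1 << 20) = 3405866125 | 1048576 = 3406914701

3406914701


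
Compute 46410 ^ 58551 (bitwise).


0b1011010101001010 ^ 0b1110010010110111 = 0b101000111111101 = 20989

20989


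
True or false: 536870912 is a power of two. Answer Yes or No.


0b100000000000000000000000000000. Only one bit set => Yes

Yes


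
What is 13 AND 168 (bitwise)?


0b1101 & 0b10101000 = 0b1000 = 8

8


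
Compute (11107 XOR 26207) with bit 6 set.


Step 1: 11107 ^ 26207 = 19772
Step 2: 19772 | (1 << 6) = 19772 | 64 = 19836

19836


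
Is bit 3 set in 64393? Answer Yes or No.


0b1111101110001001, bit 3 = 1. Yes

Yes


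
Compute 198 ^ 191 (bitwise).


0b11000110 ^ 0b10111111 = 0b1111001 = 121

121


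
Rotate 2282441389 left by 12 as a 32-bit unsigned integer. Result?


Rotate 0b10001000000010110100101010101101 left by 12 (32-bit) = 0b10110100101010101101100010000000 = 3031095424

3031095424


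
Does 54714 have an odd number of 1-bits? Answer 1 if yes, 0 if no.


0b1101010110111010 has 10 ones => parity 0

0


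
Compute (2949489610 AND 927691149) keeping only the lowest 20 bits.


Step 1: 2949489610 & 927691149 = 659104136
Step 2: 659104136 & 1048575 = 598408

598408


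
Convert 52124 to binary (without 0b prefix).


52124 = 1100101110011100 in binary

1100101110011100


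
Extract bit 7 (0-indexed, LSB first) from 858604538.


0b110011001011010100001111111010, position 7 = 1

1


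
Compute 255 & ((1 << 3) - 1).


255 & 7 = 7

7


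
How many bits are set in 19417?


0b100101111011001 has 9 set bits

9


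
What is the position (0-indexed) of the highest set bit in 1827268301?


0b1101100111010011110011011001101. Highest set bit at position 30

30


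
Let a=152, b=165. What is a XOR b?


152 ^ 165 = 61

61


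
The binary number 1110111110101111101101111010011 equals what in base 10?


1110111110101111101101111010011 in decimal = 2010635219

2010635219


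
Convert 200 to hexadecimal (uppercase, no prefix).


200 = C8 hex

C8


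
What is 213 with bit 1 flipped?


213 ^ (1 << 1) = 213 ^ 2 = 215

215


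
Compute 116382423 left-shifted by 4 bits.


0b110111011111101101011010111 << 4 = 0b1101110111111011010110101110000 = 1862118768

1862118768


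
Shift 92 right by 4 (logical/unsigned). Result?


0b1011100 >> 4 = 0b101 = 5

5


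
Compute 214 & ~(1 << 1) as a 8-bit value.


214 & ~(1 << 1) = 212

212


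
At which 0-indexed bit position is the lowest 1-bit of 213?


0b11010101. Lowest set bit at position 0

0


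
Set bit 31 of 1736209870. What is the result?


1736209870 | (1 << 31) = 1736209870 | 2147483648 = 3883693518

3883693518


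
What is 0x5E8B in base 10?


5E8B hex = 24203 decimal

24203


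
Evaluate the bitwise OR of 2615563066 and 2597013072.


0b10011011111001100101001100111010 | 0b10011010110010110100011001010000 = 0b10011011111011110101011101111010 = 2616153978

2616153978


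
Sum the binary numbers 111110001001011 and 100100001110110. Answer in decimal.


111110001001011 + 100100001110110 = 1100010011000001 = 50369

50369


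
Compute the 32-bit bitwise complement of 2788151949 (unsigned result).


~0b10100110001011111101001010001101 = 0b1011001110100000010110101110010 = 1506815346 (32-bit unsigned)

1506815346


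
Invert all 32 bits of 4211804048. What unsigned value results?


4211804048 ^ 4294967295 = 83163247

83163247


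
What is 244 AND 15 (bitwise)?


0b11110100 & 0b1111 = 0b100 = 4

4


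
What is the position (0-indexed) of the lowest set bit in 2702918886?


0b10100001000110110100010011100110. Lowest set bit at position 1

1


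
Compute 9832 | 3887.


0b10011001101000 | 0b111100101111 = 0b10111101101111 = 12143

12143


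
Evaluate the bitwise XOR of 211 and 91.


0b11010011 ^ 0b1011011 = 0b10001000 = 136

136


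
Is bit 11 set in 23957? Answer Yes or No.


0b101110110010101, bit 11 = 1. Yes

Yes


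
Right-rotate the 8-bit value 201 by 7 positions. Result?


Rotate 0b11001001 right by 7 (8-bit) = 0b10010011 = 147

147


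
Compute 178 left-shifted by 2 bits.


0b10110010 << 2 = 0b1011001000 = 712

712


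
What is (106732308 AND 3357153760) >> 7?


Step 1: 106732308 & 3357153760 = 1579264
Step 2: 1579264 >> 7 = 12338

12338


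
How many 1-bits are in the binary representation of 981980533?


0b111010100001111101010101110101 has 18 set bits

18


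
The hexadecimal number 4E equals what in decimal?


4E hex = 78 decimal

78


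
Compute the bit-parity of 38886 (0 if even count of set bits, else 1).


0b1001011111100110 has 10 ones => parity 0

0


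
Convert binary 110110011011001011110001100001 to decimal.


110110011011001011110001100001 in decimal = 913095777

913095777


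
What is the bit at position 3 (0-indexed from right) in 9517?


0b10010100101101, position 3 = 1

1


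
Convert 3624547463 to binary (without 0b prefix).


3624547463 = 11011000000010100011010010000111 in binary

11011000000010100011010010000111


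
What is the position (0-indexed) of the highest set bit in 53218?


0b1100111111100010. Highest set bit at position 15

15


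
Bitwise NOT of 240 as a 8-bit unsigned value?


~0b11110000 = 0b1111 = 15 (8-bit unsigned)

15


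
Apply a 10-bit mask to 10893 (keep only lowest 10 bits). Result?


10893 & 1023 = 653

653


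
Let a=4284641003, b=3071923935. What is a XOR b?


4284641003 ^ 3071923935 = 1216067636

1216067636


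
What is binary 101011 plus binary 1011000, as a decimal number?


101011 + 1011000 = 10000011 = 131

131


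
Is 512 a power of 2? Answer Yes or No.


0b1000000000. Only one bit set => Yes

Yes


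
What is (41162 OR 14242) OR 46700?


Step 1: 41162 | 14242 = 47082
Step 2: 47082 | 46700 = 47086

47086


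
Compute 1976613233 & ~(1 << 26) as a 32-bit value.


1976613233 & ~(1 << 26) = 1909504369

1909504369


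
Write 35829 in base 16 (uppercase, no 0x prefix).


35829 = 8BF5 hex

8BF5


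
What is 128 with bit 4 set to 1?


128 | (1 << 4) = 128 | 16 = 144

144


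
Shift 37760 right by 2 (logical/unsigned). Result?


0b1001001110000000 >> 2 = 0b10010011100000 = 9440

9440


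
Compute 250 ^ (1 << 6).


250 ^ (1 << 6) = 250 ^ 64 = 186

186


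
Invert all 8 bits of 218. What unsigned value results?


218 ^ 255 = 37

37


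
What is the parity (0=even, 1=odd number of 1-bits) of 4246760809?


0b11111101001000000110110101101001 has 17 ones => parity 1

1


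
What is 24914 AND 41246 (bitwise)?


0b110000101010010 & 0b1010000100011110 = 0b10000100010010 = 8466

8466


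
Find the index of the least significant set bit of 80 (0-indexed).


0b1010000. Lowest set bit at position 4

4


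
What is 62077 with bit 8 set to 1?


62077 | (1 << 8) = 62077 | 256 = 62333

62333


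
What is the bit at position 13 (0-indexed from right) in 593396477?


0b100011010111101000001011111101, position 13 = 0

0


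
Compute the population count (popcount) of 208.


0b11010000 has 3 set bits

3


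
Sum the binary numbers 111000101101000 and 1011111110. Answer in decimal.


111000101101000 + 1011111110 = 111010001100110 = 29798

29798


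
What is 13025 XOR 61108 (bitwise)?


0b11001011100001 ^ 0b1110111010110100 = 0b1101110001010101 = 56405

56405


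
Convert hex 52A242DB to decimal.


52A242DB hex = 1386365659 decimal

1386365659


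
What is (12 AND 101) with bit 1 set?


Step 1: 12 & 101 = 4
Step 2: 4 | (1 << 1) = 4 | 2 = 6

6


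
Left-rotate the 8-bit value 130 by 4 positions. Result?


Rotate 0b10000010 left by 4 (8-bit) = 0b101000 = 40

40


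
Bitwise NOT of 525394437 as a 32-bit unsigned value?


~0b11111010100001110001000000101 = 0b11100000101011110001110111111010 = 3769572858 (32-bit unsigned)

3769572858


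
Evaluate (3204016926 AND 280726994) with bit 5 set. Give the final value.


Step 1: 3204016926 & 280726994 = 280561938
Step 2: 280561938 | (1 << 5) = 280561938 | 32 = 280561970

280561970


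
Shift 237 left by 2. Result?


0b11101101 << 2 = 0b1110110100 = 948

948


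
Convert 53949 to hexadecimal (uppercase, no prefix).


53949 = D2BD hex

D2BD


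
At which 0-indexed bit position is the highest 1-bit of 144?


0b10010000. Highest set bit at position 7

7


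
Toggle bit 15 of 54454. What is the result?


54454 ^ (1 << 15) = 54454 ^ 32768 = 21686

21686


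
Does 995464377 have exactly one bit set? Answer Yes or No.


0b111011010101011001010010111001. Multiple bits set => No

No


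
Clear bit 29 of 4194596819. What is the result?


4194596819 & ~(1 << 29) = 3657725907

3657725907


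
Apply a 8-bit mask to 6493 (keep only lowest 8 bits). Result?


6493 & 255 = 93

93


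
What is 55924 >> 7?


0b1101101001110100 >> 7 = 0b110110100 = 436

436


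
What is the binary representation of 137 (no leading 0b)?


137 = 10001001 in binary

10001001


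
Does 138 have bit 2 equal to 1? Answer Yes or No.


0b10001010, bit 2 = 0. No

No


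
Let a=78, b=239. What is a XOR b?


78 ^ 239 = 161

161


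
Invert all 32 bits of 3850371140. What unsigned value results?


3850371140 ^ 4294967295 = 444596155

444596155


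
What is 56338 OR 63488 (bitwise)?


0b1101110000010010 | 0b1111100000000000 = 0b1111110000010010 = 64530

64530


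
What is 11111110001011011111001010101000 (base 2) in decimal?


11111110001011011111001010101000 in decimal = 4264424104

4264424104


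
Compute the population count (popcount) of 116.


0b1110100 has 4 set bits

4


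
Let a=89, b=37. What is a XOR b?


89 ^ 37 = 124

124


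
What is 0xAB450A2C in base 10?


AB450A2C hex = 2873428524 decimal

2873428524


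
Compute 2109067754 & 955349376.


0b1111101101101011101000111101010 & 0b111000111100010111100110000000 = 0b111000101100010101000110000000 = 951144832

951144832


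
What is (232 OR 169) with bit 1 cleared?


Step 1: 232 | 169 = 233
Step 2: 233 & ~(1 << 1) = 233

233


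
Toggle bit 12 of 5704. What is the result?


5704 ^ (1 << 12) = 5704 ^ 4096 = 1608

1608


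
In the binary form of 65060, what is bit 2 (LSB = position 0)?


0b1111111000100100, position 2 = 1

1


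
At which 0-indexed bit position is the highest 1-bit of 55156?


0b1101011101110100. Highest set bit at position 15

15


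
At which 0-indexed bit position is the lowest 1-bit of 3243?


0b110010101011. Lowest set bit at position 0

0


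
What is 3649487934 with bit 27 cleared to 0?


3649487934 & ~(1 << 27) = 3515270206

3515270206


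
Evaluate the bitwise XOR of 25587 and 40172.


0b110001111110011 ^ 0b1001110011101100 = 0b1111111100011111 = 65311

65311


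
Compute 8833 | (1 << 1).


8833 | (1 << 1) = 8833 | 2 = 8835

8835


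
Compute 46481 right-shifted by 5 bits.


0b1011010110010001 >> 5 = 0b10110101100 = 1452

1452


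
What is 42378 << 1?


0b1010010110001010 << 1 = 0b10100101100010100 = 84756

84756


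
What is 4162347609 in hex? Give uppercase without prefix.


4162347609 = F8186259 hex

F8186259


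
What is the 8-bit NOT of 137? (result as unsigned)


~0b10001001 = 0b1110110 = 118 (8-bit unsigned)

118


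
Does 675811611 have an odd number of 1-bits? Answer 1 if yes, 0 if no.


0b101000010010000001000100011011 has 10 ones => parity 0

0


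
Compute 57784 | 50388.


0b1110000110111000 | 0b1100010011010100 = 0b1110010111111100 = 58876

58876


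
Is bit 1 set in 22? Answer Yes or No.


0b10110, bit 1 = 1. Yes

Yes


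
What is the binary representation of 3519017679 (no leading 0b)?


3519017679 = 11010001101111111111001011001111 in binary

11010001101111111111001011001111


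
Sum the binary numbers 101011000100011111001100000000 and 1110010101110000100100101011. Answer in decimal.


101011000100011111001100000000 + 1110010101110000100100101011 = 111001011010001111110000101011 = 963181611

963181611


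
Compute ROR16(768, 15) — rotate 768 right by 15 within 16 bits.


Rotate 0b1100000000 right by 15 (16-bit) = 0b11000000000 = 1536

1536


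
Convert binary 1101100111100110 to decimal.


1101100111100110 in decimal = 55782

55782


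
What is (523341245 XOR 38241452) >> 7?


Step 1: 523341245 ^ 38241452 = 494274833
Step 2: 494274833 >> 7 = 3861522

3861522


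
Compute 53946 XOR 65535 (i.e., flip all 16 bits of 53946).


53946 ^ 65535 = 11589

11589


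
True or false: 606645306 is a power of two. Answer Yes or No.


0b100100001010001010110000111010. Multiple bits set => No

No


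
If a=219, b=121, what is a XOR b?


219 ^ 121 = 162

162


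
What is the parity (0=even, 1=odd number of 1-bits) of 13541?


0b11010011100101 has 8 ones => parity 0

0


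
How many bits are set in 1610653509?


0b1100000000000001001111101000101 has 11 set bits

11


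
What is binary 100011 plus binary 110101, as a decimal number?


100011 + 110101 = 1011000 = 88

88


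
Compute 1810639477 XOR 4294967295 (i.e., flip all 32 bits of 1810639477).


1810639477 ^ 4294967295 = 2484327818

2484327818


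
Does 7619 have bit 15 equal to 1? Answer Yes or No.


0b1110111000011, bit 15 = 0. No

No


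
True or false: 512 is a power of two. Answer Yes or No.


0b1000000000. Only one bit set => Yes

Yes


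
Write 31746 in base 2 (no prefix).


31746 = 111110000000010 in binary

111110000000010


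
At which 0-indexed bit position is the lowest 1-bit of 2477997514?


0b10010011101100110011110111001010. Lowest set bit at position 1

1


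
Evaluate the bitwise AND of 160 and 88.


0b10100000 & 0b1011000 = 0b0 = 0

0


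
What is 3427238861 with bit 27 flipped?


3427238861 ^ (1 << 27) = 3427238861 ^ 134217728 = 3293021133

3293021133


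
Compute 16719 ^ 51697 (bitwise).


0b100000101001111 ^ 0b1100100111110001 = 0b1000100010111110 = 35006

35006


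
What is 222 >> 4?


0b11011110 >> 4 = 0b1101 = 13

13


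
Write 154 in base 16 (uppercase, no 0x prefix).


154 = 9A hex

9A


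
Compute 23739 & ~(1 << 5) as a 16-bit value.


23739 & ~(1 << 5) = 23707

23707


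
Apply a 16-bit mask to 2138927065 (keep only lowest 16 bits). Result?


2138927065 & 65535 = 28633

28633


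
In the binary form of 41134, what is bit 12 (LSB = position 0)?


0b1010000010101110, position 12 = 0

0


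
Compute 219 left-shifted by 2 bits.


0b11011011 << 2 = 0b1101101100 = 876

876


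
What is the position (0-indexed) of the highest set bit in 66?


0b1000010. Highest set bit at position 6

6


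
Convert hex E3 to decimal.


E3 hex = 227 decimal

227


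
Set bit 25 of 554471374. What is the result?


554471374 | (1 << 25) = 554471374 | 33554432 = 588025806

588025806


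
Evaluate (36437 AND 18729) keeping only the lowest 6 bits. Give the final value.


Step 1: 36437 & 18729 = 2049
Step 2: 2049 & 63 = 1

1


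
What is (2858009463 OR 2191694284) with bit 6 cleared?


Step 1: 2858009463 | 2191694284 = 2868632575
Step 2: 2868632575 & ~(1 << 6) = 2868632511

2868632511


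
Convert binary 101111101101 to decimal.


101111101101 in decimal = 3053

3053


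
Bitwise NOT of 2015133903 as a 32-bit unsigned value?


~0b1111000000111001000000011001111 = 0b10000111111000110111111100110000 = 2279833392 (32-bit unsigned)

2279833392


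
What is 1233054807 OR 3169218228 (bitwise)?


0b1001001011111101110110001010111 | 0b10111100111001100110111010110100 = 0b11111101111111101110111011110111 = 4261342967

4261342967


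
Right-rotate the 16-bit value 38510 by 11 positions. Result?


Rotate 0b1001011001101110 right by 11 (16-bit) = 0b1100110111010010 = 52690

52690


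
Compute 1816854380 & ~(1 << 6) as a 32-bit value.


1816854380 & ~(1 << 6) = 1816854316

1816854316


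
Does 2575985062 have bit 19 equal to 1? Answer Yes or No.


0b10011001100010100110100110100110, bit 19 = 1. Yes

Yes


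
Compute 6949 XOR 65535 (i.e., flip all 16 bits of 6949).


6949 ^ 65535 = 58586

58586


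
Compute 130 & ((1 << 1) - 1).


130 & 1 = 0

0


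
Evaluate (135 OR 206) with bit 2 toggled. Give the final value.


Step 1: 135 | 206 = 207
Step 2: 207 ^ (1 << 2) = 207 ^ 4 = 203

203


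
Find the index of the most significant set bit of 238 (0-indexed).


0b11101110. Highest set bit at position 7

7


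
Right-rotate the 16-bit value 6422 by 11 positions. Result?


Rotate 0b1100100010110 right by 11 (16-bit) = 0b10001011000011 = 8899

8899


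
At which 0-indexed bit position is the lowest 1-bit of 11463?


0b10110011000111. Lowest set bit at position 0

0


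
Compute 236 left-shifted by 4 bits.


0b11101100 << 4 = 0b111011000000 = 3776

3776


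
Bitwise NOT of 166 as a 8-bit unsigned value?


~0b10100110 = 0b1011001 = 89 (8-bit unsigned)

89


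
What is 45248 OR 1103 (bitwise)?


0b1011000011000000 | 0b10001001111 = 0b1011010011001111 = 46287

46287


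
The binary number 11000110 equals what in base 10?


11000110 in decimal = 198

198


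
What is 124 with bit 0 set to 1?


124 | (1 << 0) = 124 | 1 = 125

125


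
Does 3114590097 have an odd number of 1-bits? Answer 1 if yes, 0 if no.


0b10111001101001001101111110010001 has 18 ones => parity 0

0


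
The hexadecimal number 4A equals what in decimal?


4A hex = 74 decimal

74


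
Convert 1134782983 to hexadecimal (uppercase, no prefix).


1134782983 = 43A36A07 hex

43A36A07


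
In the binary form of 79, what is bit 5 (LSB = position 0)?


0b1001111, position 5 = 0

0


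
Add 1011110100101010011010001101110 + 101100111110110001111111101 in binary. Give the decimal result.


1011110100101010011010001101110 + 101100111110110001111111101 = 1100100001101001001100001101011 = 1681168491

1681168491


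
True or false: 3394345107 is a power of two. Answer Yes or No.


0b11001010010100011001100010010011. Multiple bits set => No

No


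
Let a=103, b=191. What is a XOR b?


103 ^ 191 = 216

216


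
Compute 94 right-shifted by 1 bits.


0b1011110 >> 1 = 0b101111 = 47

47


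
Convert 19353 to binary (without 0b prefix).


19353 = 100101110011001 in binary

100101110011001


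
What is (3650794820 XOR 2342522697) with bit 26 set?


Step 1: 3650794820 ^ 2342522697 = 1379580429
Step 2: 1379580429 | (1 << 26) = 1379580429 | 67108864 = 1446689293

1446689293


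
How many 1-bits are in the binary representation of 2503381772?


0b10010101001101101001001100001100 has 14 set bits

14


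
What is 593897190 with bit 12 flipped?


593897190 ^ (1 << 12) = 593897190 ^ 4096 = 593901286

593901286


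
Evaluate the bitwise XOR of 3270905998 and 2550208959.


0b11000010111101100001000010001110 ^ 0b10011000000000010001100110111111 = 0b1011010111101110000100100110001 = 1526139185

1526139185


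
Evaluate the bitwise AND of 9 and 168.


0b1001 & 0b10101000 = 0b1000 = 8

8


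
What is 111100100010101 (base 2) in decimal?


111100100010101 in decimal = 30997

30997


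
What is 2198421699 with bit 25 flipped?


2198421699 ^ (1 << 25) = 2198421699 ^ 33554432 = 2164867267

2164867267


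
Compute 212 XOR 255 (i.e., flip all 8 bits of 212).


212 ^ 255 = 43

43


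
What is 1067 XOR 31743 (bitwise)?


0b10000101011 ^ 0b111101111111111 = 0b111111111010100 = 32724

32724


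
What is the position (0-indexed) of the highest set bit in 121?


0b1111001. Highest set bit at position 6

6


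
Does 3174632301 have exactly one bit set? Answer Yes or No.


0b10111101001110010000101101101101. Multiple bits set => No

No


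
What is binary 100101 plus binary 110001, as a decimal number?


100101 + 110001 = 1010110 = 86

86


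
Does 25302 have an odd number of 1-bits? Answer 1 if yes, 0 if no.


0b110001011010110 has 8 ones => parity 0

0


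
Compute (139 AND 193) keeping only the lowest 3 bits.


Step 1: 139 & 193 = 129
Step 2: 129 & 7 = 1

1


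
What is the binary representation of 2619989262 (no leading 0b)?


2619989262 = 10011100001010011101110100001110 in binary

10011100001010011101110100001110


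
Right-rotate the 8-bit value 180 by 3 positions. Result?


Rotate 0b10110100 right by 3 (8-bit) = 0b10010110 = 150

150


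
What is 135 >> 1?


0b10000111 >> 1 = 0b1000011 = 67

67


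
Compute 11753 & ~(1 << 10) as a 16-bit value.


11753 & ~(1 << 10) = 10729

10729


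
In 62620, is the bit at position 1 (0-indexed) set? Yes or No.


0b1111010010011100, bit 1 = 0. No

No


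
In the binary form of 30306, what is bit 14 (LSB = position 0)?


0b111011001100010, position 14 = 1

1


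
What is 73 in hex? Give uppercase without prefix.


73 = 49 hex

49


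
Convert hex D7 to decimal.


D7 hex = 215 decimal

215


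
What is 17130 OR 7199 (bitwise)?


0b100001011101010 | 0b1110000011111 = 0b101111011111111 = 24319

24319


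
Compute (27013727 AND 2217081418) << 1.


Step 1: 27013727 & 2217081418 = 275018
Step 2: 275018 << 1 = 550036

550036


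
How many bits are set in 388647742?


0b10111001010100100101100111110 has 16 set bits

16


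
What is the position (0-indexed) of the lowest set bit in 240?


0b11110000. Lowest set bit at position 4

4


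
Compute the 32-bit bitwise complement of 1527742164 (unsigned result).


~0b1011011000011110111111011010100 = 0b10100100111100001000000100101011 = 2767225131 (32-bit unsigned)

2767225131


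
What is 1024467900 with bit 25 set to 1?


1024467900 | (1 << 25) = 1024467900 | 33554432 = 1058022332

1058022332


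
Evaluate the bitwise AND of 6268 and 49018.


0b1100001111100 & 0b1011111101111010 = 0b1100001111000 = 6264

6264


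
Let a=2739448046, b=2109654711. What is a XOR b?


2739448046 ^ 2109654711 = 3740692057

3740692057


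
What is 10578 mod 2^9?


10578 & 511 = 338

338


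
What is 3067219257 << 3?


0b10110110110100100000110100111001 << 3 = 0b10110110110100100000110100111001000 = 24537754056

24537754056


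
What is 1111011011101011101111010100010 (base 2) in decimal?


1111011011101011101111010100010 in decimal = 2071322274

2071322274


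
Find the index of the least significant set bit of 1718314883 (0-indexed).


0b1100110011010110110011110000011. Lowest set bit at position 0

0


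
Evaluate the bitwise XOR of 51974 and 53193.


0b1100101100000110 ^ 0b1100111111001001 = 0b10011001111 = 1231

1231


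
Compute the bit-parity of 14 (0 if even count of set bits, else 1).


0b1110 has 3 ones => parity 1

1


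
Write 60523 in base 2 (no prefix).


60523 = 1110110001101011 in binary

1110110001101011


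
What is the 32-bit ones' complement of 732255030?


732255030 ^ 4294967295 = 3562712265

3562712265


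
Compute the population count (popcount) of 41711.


0b1010001011101111 has 10 set bits

10


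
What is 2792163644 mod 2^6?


2792163644 & 63 = 60

60


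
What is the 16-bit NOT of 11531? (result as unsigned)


~0b10110100001011 = 0b1101001011110100 = 54004 (16-bit unsigned)

54004


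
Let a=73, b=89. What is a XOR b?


73 ^ 89 = 16

16


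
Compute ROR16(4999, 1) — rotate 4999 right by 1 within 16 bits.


Rotate 0b1001110000111 right by 1 (16-bit) = 0b1000100111000011 = 35267

35267


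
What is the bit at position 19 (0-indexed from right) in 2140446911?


0b1111111100101001010000010111111, position 19 = 0

0


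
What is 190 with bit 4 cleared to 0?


190 & ~(1 << 4) = 174

174


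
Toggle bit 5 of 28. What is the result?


28 ^ (1 << 5) = 28 ^ 32 = 60

60


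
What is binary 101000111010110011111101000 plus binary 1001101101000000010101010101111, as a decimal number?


101000111010110011111101000 + 1001101101000000010101010101111 = 1010010101111011001001010010111 = 1388155543

1388155543


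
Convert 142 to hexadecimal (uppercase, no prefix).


142 = 8E hex

8E


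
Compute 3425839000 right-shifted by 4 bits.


0b11001100001100100010011110011000 >> 4 = 0b1100110000110010001001111001 = 214114937

214114937


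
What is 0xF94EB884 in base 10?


F94EB884 hex = 4182685828 decimal

4182685828


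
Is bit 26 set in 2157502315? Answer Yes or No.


0b10000000100110001101111101101011, bit 26 = 0. No

No


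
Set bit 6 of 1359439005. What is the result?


1359439005 | (1 << 6) = 1359439005 | 64 = 1359439069

1359439069


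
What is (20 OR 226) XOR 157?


Step 1: 20 | 226 = 246
Step 2: 246 ^ 157 = 107

107


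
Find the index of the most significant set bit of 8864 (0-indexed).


0b10001010100000. Highest set bit at position 13

13


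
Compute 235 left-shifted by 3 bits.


0b11101011 << 3 = 0b11101011000 = 1880

1880


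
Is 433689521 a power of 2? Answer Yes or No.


0b11001110110011001001110110001. Multiple bits set => No

No


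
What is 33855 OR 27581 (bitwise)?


0b1000010000111111 | 0b110101110111101 = 0b1110111110111111 = 61375

61375


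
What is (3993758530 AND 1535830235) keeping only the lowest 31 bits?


Step 1: 3993758530 & 1535830235 = 1242228802
Step 2: 1242228802 & 2147483647 = 1242228802

1242228802


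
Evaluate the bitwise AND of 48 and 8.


0b110000 & 0b1000 = 0b0 = 0

0


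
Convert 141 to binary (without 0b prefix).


141 = 10001101 in binary

10001101


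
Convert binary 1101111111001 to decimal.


1101111111001 in decimal = 7161

7161


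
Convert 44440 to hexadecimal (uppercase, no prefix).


44440 = AD98 hex

AD98


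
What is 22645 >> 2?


0b101100001110101 >> 2 = 0b1011000011101 = 5661

5661


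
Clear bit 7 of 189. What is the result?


189 & ~(1 << 7) = 61

61


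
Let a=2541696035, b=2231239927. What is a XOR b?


2541696035 ^ 2231239927 = 327233748

327233748


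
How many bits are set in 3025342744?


0b10110100010100110001000100011000 has 12 set bits

12


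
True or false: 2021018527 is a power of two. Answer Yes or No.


0b1111000011101100100101110011111. Multiple bits set => No

No


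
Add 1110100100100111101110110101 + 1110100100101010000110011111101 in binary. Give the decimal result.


1110100100100111101110110101 + 1110100100101010000110011111101 = 10000011001001111000100010110010 = 2200406194

2200406194


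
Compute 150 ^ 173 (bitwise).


0b10010110 ^ 0b10101101 = 0b111011 = 59

59


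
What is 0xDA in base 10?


DA hex = 218 decimal

218


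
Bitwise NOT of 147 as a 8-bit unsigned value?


~0b10010011 = 0b1101100 = 108 (8-bit unsigned)

108


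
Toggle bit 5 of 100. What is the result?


100 ^ (1 << 5) = 100 ^ 32 = 68

68


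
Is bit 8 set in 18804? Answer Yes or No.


0b100100101110100, bit 8 = 1. Yes

Yes


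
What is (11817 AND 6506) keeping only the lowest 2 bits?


Step 1: 11817 & 6506 = 2088
Step 2: 2088 & 3 = 0

0


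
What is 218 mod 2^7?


218 & 127 = 90

90


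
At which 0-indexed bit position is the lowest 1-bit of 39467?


0b1001101000101011. Lowest set bit at position 0

0


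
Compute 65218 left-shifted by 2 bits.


0b1111111011000010 << 2 = 0b111111101100001000 = 260872

260872
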